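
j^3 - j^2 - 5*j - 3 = (j - 3)*(j + 1)^2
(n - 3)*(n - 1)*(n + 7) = n^3 + 3*n^2 - 25*n + 21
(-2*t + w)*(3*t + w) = -6*t^2 + t*w + w^2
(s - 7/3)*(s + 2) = s^2 - s/3 - 14/3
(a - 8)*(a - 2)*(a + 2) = a^3 - 8*a^2 - 4*a + 32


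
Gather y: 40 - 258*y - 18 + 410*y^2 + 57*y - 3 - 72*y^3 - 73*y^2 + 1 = -72*y^3 + 337*y^2 - 201*y + 20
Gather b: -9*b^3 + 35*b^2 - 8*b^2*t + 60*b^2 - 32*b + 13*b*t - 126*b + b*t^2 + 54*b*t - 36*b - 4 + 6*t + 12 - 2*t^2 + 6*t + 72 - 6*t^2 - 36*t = -9*b^3 + b^2*(95 - 8*t) + b*(t^2 + 67*t - 194) - 8*t^2 - 24*t + 80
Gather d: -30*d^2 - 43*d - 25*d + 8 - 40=-30*d^2 - 68*d - 32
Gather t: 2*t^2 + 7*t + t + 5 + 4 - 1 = 2*t^2 + 8*t + 8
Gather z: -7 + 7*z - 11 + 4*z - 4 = 11*z - 22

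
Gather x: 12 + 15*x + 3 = 15*x + 15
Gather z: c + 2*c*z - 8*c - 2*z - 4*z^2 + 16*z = -7*c - 4*z^2 + z*(2*c + 14)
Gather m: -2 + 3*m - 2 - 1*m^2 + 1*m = -m^2 + 4*m - 4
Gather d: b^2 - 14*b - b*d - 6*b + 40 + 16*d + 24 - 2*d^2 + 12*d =b^2 - 20*b - 2*d^2 + d*(28 - b) + 64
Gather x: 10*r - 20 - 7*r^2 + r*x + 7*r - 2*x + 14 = -7*r^2 + 17*r + x*(r - 2) - 6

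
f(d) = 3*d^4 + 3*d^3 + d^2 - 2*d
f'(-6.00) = -2282.00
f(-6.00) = 3288.00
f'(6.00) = 2926.00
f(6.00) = 4560.00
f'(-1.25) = -13.88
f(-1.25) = 5.53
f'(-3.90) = -584.74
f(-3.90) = 539.09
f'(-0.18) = -2.14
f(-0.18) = 0.38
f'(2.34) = 205.72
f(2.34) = 129.18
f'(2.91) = 375.74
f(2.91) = 291.70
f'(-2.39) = -119.19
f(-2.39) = 67.42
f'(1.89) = 114.94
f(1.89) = 58.33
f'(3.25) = 511.50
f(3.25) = 441.75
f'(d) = 12*d^3 + 9*d^2 + 2*d - 2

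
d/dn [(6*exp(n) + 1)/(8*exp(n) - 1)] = -14*exp(n)/(8*exp(n) - 1)^2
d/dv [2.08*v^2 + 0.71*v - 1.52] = 4.16*v + 0.71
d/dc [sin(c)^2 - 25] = sin(2*c)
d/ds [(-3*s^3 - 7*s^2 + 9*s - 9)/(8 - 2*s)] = (6*s^3 - 29*s^2 - 56*s + 27)/(2*(s^2 - 8*s + 16))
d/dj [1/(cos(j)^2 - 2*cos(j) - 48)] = 2*(cos(j) - 1)*sin(j)/(sin(j)^2 + 2*cos(j) + 47)^2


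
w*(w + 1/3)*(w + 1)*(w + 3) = w^4 + 13*w^3/3 + 13*w^2/3 + w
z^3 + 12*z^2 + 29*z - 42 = (z - 1)*(z + 6)*(z + 7)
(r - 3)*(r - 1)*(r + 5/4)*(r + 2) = r^4 - 3*r^3/4 - 15*r^2/2 - r/4 + 15/2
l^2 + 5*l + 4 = (l + 1)*(l + 4)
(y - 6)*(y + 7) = y^2 + y - 42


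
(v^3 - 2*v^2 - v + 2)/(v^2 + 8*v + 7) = (v^2 - 3*v + 2)/(v + 7)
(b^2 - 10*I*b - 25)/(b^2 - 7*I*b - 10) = (b - 5*I)/(b - 2*I)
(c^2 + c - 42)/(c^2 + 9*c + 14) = (c - 6)/(c + 2)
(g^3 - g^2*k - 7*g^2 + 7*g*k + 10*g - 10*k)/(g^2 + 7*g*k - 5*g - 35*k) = (g^2 - g*k - 2*g + 2*k)/(g + 7*k)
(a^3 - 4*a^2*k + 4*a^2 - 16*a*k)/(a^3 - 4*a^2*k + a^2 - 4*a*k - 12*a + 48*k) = a/(a - 3)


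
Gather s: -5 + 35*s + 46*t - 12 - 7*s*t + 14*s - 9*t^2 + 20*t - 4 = s*(49 - 7*t) - 9*t^2 + 66*t - 21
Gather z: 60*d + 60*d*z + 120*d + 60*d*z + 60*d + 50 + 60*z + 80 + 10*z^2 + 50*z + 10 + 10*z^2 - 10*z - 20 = 240*d + 20*z^2 + z*(120*d + 100) + 120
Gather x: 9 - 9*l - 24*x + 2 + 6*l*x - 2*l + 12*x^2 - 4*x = -11*l + 12*x^2 + x*(6*l - 28) + 11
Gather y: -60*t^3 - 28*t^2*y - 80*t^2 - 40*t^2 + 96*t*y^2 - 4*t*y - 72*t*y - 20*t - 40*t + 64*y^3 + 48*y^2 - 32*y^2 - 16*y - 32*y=-60*t^3 - 120*t^2 - 60*t + 64*y^3 + y^2*(96*t + 16) + y*(-28*t^2 - 76*t - 48)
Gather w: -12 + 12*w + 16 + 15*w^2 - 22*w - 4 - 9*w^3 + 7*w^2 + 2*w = -9*w^3 + 22*w^2 - 8*w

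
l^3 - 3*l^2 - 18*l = l*(l - 6)*(l + 3)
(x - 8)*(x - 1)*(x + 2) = x^3 - 7*x^2 - 10*x + 16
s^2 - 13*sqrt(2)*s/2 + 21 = (s - 7*sqrt(2)/2)*(s - 3*sqrt(2))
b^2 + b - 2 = (b - 1)*(b + 2)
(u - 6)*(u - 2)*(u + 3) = u^3 - 5*u^2 - 12*u + 36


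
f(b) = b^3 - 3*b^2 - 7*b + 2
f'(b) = 3*b^2 - 6*b - 7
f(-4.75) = -139.61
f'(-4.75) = 89.19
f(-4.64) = -130.01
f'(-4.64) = 85.43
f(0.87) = -5.70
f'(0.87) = -9.95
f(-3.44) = -50.13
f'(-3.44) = 49.14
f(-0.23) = 3.44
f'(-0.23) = -5.46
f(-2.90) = -27.32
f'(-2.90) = 35.63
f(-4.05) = -85.29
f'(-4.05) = 66.51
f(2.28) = -17.70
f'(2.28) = -5.08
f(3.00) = -19.00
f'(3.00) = 2.00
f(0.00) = 2.00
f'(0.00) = -7.00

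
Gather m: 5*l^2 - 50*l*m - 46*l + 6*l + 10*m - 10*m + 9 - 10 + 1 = 5*l^2 - 50*l*m - 40*l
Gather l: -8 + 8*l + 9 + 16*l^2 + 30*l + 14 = 16*l^2 + 38*l + 15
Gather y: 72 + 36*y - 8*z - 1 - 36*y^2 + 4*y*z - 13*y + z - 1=-36*y^2 + y*(4*z + 23) - 7*z + 70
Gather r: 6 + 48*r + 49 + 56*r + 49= 104*r + 104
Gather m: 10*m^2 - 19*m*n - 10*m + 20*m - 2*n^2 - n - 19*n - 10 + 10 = 10*m^2 + m*(10 - 19*n) - 2*n^2 - 20*n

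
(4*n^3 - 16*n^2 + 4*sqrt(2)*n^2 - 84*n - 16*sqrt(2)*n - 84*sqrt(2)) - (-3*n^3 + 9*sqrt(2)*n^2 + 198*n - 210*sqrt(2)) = 7*n^3 - 16*n^2 - 5*sqrt(2)*n^2 - 282*n - 16*sqrt(2)*n + 126*sqrt(2)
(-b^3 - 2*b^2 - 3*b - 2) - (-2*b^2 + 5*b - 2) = -b^3 - 8*b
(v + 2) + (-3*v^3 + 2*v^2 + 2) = -3*v^3 + 2*v^2 + v + 4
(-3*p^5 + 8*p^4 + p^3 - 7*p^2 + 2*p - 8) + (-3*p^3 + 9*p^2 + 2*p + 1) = -3*p^5 + 8*p^4 - 2*p^3 + 2*p^2 + 4*p - 7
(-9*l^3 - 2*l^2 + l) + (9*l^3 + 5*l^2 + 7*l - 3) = 3*l^2 + 8*l - 3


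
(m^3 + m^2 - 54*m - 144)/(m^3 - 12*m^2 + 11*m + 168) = (m + 6)/(m - 7)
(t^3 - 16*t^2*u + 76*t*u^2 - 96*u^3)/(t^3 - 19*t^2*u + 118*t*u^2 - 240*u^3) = (t - 2*u)/(t - 5*u)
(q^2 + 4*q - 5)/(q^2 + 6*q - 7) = (q + 5)/(q + 7)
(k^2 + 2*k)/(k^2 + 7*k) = (k + 2)/(k + 7)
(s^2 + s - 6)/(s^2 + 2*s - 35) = (s^2 + s - 6)/(s^2 + 2*s - 35)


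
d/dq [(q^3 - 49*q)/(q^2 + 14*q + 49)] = (q^2 + 14*q - 49)/(q^2 + 14*q + 49)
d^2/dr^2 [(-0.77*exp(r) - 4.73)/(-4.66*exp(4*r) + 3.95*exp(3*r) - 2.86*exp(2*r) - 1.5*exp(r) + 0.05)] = (150.489108*exp(8*r) + 1487.529318*exp(7*r) - 1933.917326*exp(6*r) + 1346.136231*exp(5*r) - 592.351298*exp(4*r) + 111.060697*exp(3*r) + 53.128185*exp(2*r) + 13.40581*exp(r) + 0.356675)*exp(r)/(101.194696*exp(12*r) - 257.32986*exp(11*r) + 404.442798*exp(10*r) - 279.773795*exp(9*r) + 79.299918*exp(8*r) + 98.75349*exp(7*r) - 53.162999*exp(6*r) + 11.4378*exp(5*r) + 19.89051*exp(4*r) + 2.058375*exp(3*r) - 0.31605*exp(2*r) + 0.01125*exp(r) - 0.000125)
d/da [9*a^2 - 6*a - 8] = 18*a - 6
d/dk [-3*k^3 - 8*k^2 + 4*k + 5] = -9*k^2 - 16*k + 4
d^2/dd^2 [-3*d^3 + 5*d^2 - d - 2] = 10 - 18*d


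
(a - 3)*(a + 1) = a^2 - 2*a - 3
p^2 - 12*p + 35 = (p - 7)*(p - 5)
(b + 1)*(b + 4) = b^2 + 5*b + 4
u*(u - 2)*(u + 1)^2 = u^4 - 3*u^2 - 2*u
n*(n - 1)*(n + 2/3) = n^3 - n^2/3 - 2*n/3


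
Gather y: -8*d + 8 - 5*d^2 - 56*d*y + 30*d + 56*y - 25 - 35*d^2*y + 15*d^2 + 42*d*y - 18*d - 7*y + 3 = 10*d^2 + 4*d + y*(-35*d^2 - 14*d + 49) - 14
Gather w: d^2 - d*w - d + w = d^2 - d + w*(1 - d)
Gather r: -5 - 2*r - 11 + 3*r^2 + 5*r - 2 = 3*r^2 + 3*r - 18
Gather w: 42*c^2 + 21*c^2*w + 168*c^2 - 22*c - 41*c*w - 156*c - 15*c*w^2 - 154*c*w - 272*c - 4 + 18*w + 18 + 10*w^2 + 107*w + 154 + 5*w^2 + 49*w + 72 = 210*c^2 - 450*c + w^2*(15 - 15*c) + w*(21*c^2 - 195*c + 174) + 240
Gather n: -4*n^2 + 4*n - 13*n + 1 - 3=-4*n^2 - 9*n - 2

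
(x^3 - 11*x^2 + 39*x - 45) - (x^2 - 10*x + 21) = x^3 - 12*x^2 + 49*x - 66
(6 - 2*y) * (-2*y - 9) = 4*y^2 + 6*y - 54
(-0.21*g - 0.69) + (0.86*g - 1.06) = 0.65*g - 1.75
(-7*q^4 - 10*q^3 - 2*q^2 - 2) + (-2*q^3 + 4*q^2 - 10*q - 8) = -7*q^4 - 12*q^3 + 2*q^2 - 10*q - 10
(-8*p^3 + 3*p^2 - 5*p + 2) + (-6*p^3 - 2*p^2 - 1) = -14*p^3 + p^2 - 5*p + 1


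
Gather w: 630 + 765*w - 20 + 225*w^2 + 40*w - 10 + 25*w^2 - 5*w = 250*w^2 + 800*w + 600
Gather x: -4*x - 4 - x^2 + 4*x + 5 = 1 - x^2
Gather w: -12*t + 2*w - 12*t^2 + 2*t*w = -12*t^2 - 12*t + w*(2*t + 2)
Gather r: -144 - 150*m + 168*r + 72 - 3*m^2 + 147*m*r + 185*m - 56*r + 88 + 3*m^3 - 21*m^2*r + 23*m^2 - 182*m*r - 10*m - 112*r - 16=3*m^3 + 20*m^2 + 25*m + r*(-21*m^2 - 35*m)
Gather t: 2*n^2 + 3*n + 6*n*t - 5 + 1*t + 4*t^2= 2*n^2 + 3*n + 4*t^2 + t*(6*n + 1) - 5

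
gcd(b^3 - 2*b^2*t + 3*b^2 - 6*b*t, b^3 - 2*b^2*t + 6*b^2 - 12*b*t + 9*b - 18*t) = -b^2 + 2*b*t - 3*b + 6*t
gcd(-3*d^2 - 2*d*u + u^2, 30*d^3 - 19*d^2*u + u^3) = -3*d + u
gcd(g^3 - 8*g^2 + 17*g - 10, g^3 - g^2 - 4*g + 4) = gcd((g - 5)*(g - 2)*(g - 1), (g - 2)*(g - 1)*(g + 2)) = g^2 - 3*g + 2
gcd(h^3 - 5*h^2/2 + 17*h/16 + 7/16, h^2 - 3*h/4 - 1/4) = h^2 - 3*h/4 - 1/4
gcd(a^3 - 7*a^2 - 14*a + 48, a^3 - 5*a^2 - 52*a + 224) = a - 8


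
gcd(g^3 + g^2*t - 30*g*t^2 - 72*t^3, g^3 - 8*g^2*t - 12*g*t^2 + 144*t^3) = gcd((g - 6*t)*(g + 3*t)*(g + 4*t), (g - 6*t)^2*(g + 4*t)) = -g^2 + 2*g*t + 24*t^2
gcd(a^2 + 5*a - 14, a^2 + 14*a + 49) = a + 7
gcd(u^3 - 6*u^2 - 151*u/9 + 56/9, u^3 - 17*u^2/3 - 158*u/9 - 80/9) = u - 8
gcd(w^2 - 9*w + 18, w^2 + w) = 1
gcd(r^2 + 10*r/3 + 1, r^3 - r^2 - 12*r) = r + 3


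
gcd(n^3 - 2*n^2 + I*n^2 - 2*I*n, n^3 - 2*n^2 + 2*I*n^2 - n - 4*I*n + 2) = n^2 + n*(-2 + I) - 2*I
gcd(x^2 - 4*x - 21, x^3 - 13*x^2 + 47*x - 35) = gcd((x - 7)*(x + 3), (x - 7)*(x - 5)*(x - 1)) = x - 7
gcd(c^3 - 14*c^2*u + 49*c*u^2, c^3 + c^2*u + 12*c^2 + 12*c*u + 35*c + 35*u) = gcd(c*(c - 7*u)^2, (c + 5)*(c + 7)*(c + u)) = 1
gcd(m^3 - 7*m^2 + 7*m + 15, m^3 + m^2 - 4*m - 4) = m + 1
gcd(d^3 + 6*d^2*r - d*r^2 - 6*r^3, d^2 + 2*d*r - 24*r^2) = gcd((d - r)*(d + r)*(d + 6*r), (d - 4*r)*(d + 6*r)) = d + 6*r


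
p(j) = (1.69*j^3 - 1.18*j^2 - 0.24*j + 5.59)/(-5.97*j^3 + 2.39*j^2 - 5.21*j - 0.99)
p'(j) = (5.07*j^2 - 2.36*j - 0.24)/(-5.97*j^3 + 2.39*j^2 - 5.21*j - 0.99) + (17.91*j^2 - 4.78*j + 5.21)*(1.69*j^3 - 1.18*j^2 - 0.24*j + 5.59)/(-5.97*j^3 + 2.39*j^2 - 5.21*j - 0.99)^2 = (-3.0055*j^4 - 20.4754*j^3 + 101.819*j^2 - 24.3838*j + 29.3615)/(35.6409*j^6 - 28.5366*j^5 + 67.9195*j^4 - 13.0832*j^3 + 22.4119*j^2 + 10.3158*j + 0.9801)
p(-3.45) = -0.27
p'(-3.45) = 0.02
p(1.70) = -0.31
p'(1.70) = 0.15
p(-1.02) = 0.21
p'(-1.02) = 1.03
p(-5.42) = -0.28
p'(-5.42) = 0.00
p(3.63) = -0.26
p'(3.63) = -0.00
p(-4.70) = -0.28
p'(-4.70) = 0.01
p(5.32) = -0.26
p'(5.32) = -0.00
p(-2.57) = -0.23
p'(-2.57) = 0.06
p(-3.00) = -0.25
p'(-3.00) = 0.03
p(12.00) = -0.27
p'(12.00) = -0.00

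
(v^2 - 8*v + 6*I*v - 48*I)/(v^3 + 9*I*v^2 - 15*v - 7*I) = (v^2 + v*(-8 + 6*I) - 48*I)/(v^3 + 9*I*v^2 - 15*v - 7*I)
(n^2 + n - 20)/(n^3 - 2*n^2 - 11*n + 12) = (n + 5)/(n^2 + 2*n - 3)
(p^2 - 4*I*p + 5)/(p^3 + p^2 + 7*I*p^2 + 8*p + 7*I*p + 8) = (p^2 - 4*I*p + 5)/(p^3 + p^2*(1 + 7*I) + p*(8 + 7*I) + 8)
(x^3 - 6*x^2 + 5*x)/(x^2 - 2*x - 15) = x*(x - 1)/(x + 3)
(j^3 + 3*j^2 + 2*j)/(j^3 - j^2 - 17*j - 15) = j*(j + 2)/(j^2 - 2*j - 15)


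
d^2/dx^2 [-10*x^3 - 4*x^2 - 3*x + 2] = -60*x - 8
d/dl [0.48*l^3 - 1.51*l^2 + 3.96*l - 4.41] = 1.44*l^2 - 3.02*l + 3.96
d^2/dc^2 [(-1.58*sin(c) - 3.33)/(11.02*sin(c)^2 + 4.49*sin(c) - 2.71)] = (191.875832*sin(c)^5 + 1539.408044*sin(c)^4 + 393.664154*sin(c)^3 - 1942.229633*sin(c)^2 - 1219.596235*sin(c) - 371.612402)/(11.02*sin(c)^2 + 4.49*sin(c) - 2.71)^3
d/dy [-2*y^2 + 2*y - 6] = 2 - 4*y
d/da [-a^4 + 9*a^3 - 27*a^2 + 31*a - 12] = -4*a^3 + 27*a^2 - 54*a + 31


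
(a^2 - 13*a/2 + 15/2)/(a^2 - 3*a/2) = (a - 5)/a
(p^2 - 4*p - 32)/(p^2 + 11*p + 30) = (p^2 - 4*p - 32)/(p^2 + 11*p + 30)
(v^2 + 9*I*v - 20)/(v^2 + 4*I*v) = (v + 5*I)/v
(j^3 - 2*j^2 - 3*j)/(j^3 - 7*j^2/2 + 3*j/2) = 2*(j + 1)/(2*j - 1)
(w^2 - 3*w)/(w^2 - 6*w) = (w - 3)/(w - 6)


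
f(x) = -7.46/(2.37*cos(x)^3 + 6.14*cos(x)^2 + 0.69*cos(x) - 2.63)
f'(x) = -7.46*(7.11*sin(x)*cos(x)^2 + 12.28*sin(x)*cos(x) + 0.69*sin(x))/(2.37*cos(x)^3 + 6.14*cos(x)^2 + 0.69*cos(x) - 2.63)^2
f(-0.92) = -13.12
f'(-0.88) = 78.25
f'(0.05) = -0.17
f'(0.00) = 0.00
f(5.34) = -20.04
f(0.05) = -1.14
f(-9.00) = -162.65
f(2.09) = 4.26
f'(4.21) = -7.19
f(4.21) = 4.14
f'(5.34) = 451.14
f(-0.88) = -8.15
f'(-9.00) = -6717.08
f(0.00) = -1.14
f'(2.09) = 7.72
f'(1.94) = 4.08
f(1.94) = 3.41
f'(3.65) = -1032.63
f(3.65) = 58.58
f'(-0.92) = 197.23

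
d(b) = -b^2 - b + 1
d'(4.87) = -10.74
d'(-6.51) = 12.02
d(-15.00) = -209.00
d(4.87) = -27.59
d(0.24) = 0.70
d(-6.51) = -34.87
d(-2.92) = -4.61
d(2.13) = -5.67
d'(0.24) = -1.48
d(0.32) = 0.58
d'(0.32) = -1.64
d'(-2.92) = 4.84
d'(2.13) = -5.26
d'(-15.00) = 29.00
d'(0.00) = -1.00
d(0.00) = 1.00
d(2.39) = -7.10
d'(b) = -2*b - 1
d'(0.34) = -1.68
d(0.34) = 0.54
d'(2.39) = -5.78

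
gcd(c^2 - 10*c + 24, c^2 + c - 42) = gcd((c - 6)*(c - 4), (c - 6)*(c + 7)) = c - 6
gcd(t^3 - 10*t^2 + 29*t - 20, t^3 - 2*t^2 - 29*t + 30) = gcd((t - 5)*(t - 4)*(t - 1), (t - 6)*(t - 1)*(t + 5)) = t - 1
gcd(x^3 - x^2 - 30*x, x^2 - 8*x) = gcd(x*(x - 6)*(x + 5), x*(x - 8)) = x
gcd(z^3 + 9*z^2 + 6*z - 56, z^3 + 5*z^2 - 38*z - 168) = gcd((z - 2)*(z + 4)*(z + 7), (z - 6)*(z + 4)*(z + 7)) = z^2 + 11*z + 28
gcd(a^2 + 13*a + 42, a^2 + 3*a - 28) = a + 7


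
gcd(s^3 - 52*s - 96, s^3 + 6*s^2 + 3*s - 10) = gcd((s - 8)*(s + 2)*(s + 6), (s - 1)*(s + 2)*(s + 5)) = s + 2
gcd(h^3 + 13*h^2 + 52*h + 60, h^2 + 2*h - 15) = h + 5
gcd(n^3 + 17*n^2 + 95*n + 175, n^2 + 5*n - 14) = n + 7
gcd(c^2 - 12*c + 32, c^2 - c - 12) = c - 4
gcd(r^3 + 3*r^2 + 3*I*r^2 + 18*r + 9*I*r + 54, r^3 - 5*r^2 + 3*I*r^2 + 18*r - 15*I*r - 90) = r^2 + 3*I*r + 18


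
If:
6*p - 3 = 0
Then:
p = 1/2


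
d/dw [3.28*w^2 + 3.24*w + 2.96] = 6.56*w + 3.24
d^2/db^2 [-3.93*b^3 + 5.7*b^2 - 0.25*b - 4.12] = 11.4 - 23.58*b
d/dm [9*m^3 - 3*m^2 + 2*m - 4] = 27*m^2 - 6*m + 2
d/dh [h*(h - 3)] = 2*h - 3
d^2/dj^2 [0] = 0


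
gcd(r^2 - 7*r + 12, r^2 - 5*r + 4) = r - 4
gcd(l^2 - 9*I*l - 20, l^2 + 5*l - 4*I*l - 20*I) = l - 4*I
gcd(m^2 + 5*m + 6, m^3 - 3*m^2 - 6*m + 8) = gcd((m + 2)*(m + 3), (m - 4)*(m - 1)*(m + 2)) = m + 2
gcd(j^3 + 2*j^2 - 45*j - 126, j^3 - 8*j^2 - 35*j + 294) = j^2 - j - 42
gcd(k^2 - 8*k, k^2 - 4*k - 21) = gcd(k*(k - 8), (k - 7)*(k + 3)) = 1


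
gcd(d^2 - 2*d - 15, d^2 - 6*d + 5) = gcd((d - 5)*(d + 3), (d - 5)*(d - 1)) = d - 5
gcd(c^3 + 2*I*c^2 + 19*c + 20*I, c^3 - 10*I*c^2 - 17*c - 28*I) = c^2 - 3*I*c + 4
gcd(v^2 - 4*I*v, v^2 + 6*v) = v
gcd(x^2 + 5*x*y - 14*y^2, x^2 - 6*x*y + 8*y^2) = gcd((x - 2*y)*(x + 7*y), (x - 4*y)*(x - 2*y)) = x - 2*y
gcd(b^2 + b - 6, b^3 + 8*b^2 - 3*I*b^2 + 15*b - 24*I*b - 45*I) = b + 3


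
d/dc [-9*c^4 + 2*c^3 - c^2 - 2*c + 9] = -36*c^3 + 6*c^2 - 2*c - 2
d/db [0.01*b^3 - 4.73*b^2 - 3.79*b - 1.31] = 0.03*b^2 - 9.46*b - 3.79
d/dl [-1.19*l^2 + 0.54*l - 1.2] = 0.54 - 2.38*l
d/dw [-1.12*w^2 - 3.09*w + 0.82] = -2.24*w - 3.09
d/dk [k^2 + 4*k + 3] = 2*k + 4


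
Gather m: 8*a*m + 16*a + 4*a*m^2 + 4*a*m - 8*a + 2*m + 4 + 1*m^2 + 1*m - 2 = 8*a + m^2*(4*a + 1) + m*(12*a + 3) + 2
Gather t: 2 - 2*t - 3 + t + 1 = -t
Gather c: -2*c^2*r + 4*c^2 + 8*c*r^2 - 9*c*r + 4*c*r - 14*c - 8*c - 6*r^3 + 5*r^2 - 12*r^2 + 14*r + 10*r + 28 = c^2*(4 - 2*r) + c*(8*r^2 - 5*r - 22) - 6*r^3 - 7*r^2 + 24*r + 28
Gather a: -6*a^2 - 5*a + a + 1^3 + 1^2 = -6*a^2 - 4*a + 2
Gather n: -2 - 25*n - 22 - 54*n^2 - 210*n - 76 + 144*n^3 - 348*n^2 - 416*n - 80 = 144*n^3 - 402*n^2 - 651*n - 180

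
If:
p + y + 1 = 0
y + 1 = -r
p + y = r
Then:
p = -1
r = -1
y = 0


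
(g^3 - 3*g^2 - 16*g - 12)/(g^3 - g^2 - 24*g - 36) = (g + 1)/(g + 3)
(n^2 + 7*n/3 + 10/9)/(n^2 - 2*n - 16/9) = (3*n + 5)/(3*n - 8)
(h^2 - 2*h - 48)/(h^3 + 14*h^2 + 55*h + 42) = (h - 8)/(h^2 + 8*h + 7)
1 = 1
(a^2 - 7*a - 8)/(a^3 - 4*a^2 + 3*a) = (a^2 - 7*a - 8)/(a*(a^2 - 4*a + 3))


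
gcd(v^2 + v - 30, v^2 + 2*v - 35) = v - 5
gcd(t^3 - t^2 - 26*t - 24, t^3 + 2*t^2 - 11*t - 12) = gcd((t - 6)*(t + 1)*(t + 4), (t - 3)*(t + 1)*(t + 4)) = t^2 + 5*t + 4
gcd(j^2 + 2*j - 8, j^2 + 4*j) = j + 4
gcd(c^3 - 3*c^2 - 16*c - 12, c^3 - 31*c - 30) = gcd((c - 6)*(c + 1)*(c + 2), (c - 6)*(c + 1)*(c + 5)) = c^2 - 5*c - 6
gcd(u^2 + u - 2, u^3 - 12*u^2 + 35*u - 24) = u - 1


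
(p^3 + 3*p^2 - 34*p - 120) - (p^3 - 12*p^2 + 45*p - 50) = 15*p^2 - 79*p - 70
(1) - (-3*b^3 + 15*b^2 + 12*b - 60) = 3*b^3 - 15*b^2 - 12*b + 61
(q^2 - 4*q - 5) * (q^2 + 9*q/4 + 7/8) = q^4 - 7*q^3/4 - 105*q^2/8 - 59*q/4 - 35/8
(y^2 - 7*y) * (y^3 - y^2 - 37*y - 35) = y^5 - 8*y^4 - 30*y^3 + 224*y^2 + 245*y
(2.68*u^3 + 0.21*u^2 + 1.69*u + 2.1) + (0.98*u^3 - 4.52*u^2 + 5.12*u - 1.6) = 3.66*u^3 - 4.31*u^2 + 6.81*u + 0.5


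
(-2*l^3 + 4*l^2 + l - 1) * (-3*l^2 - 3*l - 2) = 6*l^5 - 6*l^4 - 11*l^3 - 8*l^2 + l + 2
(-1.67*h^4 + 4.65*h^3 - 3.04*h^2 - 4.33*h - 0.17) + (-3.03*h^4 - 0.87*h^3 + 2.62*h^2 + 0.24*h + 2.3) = -4.7*h^4 + 3.78*h^3 - 0.42*h^2 - 4.09*h + 2.13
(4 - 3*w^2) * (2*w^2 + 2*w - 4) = -6*w^4 - 6*w^3 + 20*w^2 + 8*w - 16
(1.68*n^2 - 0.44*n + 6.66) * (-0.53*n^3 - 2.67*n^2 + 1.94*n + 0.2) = -0.8904*n^5 - 4.2524*n^4 + 0.9042*n^3 - 18.2998*n^2 + 12.8324*n + 1.332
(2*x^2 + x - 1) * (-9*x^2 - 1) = -18*x^4 - 9*x^3 + 7*x^2 - x + 1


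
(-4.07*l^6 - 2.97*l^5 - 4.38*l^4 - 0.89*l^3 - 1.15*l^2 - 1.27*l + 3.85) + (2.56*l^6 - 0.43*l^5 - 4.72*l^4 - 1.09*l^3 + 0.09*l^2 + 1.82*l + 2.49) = -1.51*l^6 - 3.4*l^5 - 9.1*l^4 - 1.98*l^3 - 1.06*l^2 + 0.55*l + 6.34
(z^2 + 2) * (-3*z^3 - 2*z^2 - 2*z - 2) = -3*z^5 - 2*z^4 - 8*z^3 - 6*z^2 - 4*z - 4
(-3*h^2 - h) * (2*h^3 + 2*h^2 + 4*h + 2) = -6*h^5 - 8*h^4 - 14*h^3 - 10*h^2 - 2*h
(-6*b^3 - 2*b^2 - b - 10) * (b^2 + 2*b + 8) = -6*b^5 - 14*b^4 - 53*b^3 - 28*b^2 - 28*b - 80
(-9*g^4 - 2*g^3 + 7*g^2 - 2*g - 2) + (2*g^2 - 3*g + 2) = -9*g^4 - 2*g^3 + 9*g^2 - 5*g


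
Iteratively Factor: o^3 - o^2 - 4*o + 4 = (o - 1)*(o^2 - 4) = (o - 2)*(o - 1)*(o + 2)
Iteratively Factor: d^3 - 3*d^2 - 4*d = (d - 4)*(d^2 + d) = (d - 4)*(d + 1)*(d)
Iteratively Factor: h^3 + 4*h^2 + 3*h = (h + 1)*(h^2 + 3*h) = (h + 1)*(h + 3)*(h)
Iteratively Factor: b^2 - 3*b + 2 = (b - 1)*(b - 2)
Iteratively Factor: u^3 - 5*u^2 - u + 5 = (u - 1)*(u^2 - 4*u - 5) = (u - 1)*(u + 1)*(u - 5)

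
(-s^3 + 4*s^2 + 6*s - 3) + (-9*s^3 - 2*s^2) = -10*s^3 + 2*s^2 + 6*s - 3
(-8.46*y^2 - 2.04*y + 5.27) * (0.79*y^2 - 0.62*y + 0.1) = -6.6834*y^4 + 3.6336*y^3 + 4.5821*y^2 - 3.4714*y + 0.527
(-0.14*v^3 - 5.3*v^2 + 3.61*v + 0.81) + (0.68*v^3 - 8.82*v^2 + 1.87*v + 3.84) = 0.54*v^3 - 14.12*v^2 + 5.48*v + 4.65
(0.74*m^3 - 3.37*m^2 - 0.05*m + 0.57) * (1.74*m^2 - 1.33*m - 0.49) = 1.2876*m^5 - 6.848*m^4 + 4.0325*m^3 + 2.7096*m^2 - 0.7336*m - 0.2793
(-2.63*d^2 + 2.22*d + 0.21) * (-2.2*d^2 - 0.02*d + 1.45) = 5.786*d^4 - 4.8314*d^3 - 4.3199*d^2 + 3.2148*d + 0.3045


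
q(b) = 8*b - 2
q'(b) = 8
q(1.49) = 9.92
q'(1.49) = 8.00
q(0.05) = -1.60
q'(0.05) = 8.00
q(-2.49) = -21.92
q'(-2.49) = 8.00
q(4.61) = 34.88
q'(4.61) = 8.00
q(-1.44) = -13.52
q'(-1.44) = 8.00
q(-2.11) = -18.88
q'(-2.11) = 8.00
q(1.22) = 7.76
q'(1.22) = 8.00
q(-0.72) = -7.76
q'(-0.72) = 8.00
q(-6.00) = -50.00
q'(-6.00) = 8.00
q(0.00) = -2.00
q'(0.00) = 8.00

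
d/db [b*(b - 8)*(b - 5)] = 3*b^2 - 26*b + 40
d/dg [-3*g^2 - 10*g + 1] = -6*g - 10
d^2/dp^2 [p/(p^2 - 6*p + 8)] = 2*(4*p*(p - 3)^2 + 3*(2 - p)*(p^2 - 6*p + 8))/(p^2 - 6*p + 8)^3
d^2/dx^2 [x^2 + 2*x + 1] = 2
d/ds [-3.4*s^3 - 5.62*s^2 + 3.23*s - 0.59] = -10.2*s^2 - 11.24*s + 3.23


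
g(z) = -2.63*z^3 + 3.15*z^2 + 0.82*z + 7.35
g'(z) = -7.89*z^2 + 6.3*z + 0.82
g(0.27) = 7.75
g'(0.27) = 1.95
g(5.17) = -267.65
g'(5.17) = -177.50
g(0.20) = 7.62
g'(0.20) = 1.76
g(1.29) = 8.00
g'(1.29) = -4.18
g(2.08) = -0.98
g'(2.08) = -20.21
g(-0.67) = 9.01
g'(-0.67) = -6.94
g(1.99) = 0.73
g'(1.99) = -17.89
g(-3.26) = 129.27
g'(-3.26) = -103.57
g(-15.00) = 9580.05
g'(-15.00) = -1868.93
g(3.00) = -32.85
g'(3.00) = -51.29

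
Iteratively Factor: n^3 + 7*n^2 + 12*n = (n + 3)*(n^2 + 4*n) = (n + 3)*(n + 4)*(n)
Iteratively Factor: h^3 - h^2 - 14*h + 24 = (h - 2)*(h^2 + h - 12) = (h - 2)*(h + 4)*(h - 3)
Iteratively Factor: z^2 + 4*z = (z + 4)*(z)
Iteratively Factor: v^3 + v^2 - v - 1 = (v - 1)*(v^2 + 2*v + 1) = (v - 1)*(v + 1)*(v + 1)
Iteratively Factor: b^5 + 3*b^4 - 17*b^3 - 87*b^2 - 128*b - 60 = (b + 2)*(b^4 + b^3 - 19*b^2 - 49*b - 30) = (b + 2)^2*(b^3 - b^2 - 17*b - 15) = (b - 5)*(b + 2)^2*(b^2 + 4*b + 3) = (b - 5)*(b + 1)*(b + 2)^2*(b + 3)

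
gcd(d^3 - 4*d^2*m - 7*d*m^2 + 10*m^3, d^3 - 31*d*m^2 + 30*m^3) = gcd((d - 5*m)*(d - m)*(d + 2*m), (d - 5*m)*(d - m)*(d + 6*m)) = d^2 - 6*d*m + 5*m^2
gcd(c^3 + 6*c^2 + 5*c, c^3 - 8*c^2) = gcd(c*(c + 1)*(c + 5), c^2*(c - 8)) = c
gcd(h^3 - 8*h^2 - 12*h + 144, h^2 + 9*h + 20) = h + 4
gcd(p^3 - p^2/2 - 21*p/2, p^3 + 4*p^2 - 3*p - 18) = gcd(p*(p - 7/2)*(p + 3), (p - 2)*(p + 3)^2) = p + 3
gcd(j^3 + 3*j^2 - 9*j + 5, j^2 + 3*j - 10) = j + 5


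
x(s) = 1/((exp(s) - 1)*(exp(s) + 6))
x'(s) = -exp(s)/((exp(s) - 1)*(exp(s) + 6)^2) - exp(s)/((exp(s) - 1)^2*(exp(s) + 6))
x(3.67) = 0.00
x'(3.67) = -0.00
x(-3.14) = -0.17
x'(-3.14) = -0.01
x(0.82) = 0.10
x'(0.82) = -0.20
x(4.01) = 0.00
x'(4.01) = -0.00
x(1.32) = 0.04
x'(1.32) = -0.07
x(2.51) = 0.00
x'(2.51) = -0.01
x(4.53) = 0.00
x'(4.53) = -0.00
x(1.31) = 0.04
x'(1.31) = -0.07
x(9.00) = 0.00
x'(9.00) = 0.00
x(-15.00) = -0.17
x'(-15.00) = 0.00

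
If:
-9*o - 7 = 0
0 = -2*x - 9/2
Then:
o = -7/9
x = -9/4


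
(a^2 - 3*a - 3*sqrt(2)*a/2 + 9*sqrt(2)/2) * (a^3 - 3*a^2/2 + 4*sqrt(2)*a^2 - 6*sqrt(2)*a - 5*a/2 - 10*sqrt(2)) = a^5 - 9*a^4/2 + 5*sqrt(2)*a^4/2 - 45*sqrt(2)*a^3/4 - 10*a^3 + 5*sqrt(2)*a^2 + 123*a^2/2 - 24*a + 75*sqrt(2)*a/4 - 90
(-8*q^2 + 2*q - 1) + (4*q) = -8*q^2 + 6*q - 1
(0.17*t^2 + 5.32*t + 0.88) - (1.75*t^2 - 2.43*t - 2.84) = -1.58*t^2 + 7.75*t + 3.72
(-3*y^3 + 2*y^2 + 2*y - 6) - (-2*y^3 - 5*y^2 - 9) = -y^3 + 7*y^2 + 2*y + 3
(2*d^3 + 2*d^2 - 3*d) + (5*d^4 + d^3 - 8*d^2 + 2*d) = 5*d^4 + 3*d^3 - 6*d^2 - d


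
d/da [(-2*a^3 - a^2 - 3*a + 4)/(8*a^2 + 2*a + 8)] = (-8*a^4 - 4*a^3 - 13*a^2 - 40*a - 16)/(2*(16*a^4 + 8*a^3 + 33*a^2 + 8*a + 16))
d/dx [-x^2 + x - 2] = 1 - 2*x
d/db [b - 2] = 1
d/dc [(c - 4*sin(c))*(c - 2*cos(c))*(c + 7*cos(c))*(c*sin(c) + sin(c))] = -(c + 1)*(c - 4*sin(c))*(c - 2*cos(c))*(7*sin(c) - 1)*sin(c) + (c + 1)*(c - 4*sin(c))*(c + 7*cos(c))*(2*sin(c) + 1)*sin(c) - (c + 1)*(c - 2*cos(c))*(c + 7*cos(c))*(4*cos(c) - 1)*sin(c) + (c - 4*sin(c))*(c - 2*cos(c))*(c + 7*cos(c))*(c*cos(c) + sqrt(2)*sin(c + pi/4))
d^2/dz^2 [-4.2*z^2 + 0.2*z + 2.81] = -8.40000000000000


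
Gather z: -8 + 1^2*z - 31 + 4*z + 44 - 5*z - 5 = 0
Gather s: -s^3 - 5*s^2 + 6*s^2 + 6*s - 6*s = -s^3 + s^2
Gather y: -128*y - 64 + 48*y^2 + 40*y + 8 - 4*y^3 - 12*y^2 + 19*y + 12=-4*y^3 + 36*y^2 - 69*y - 44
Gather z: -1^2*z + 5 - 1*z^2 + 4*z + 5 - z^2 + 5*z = -2*z^2 + 8*z + 10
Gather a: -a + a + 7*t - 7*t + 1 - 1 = 0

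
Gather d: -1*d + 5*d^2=5*d^2 - d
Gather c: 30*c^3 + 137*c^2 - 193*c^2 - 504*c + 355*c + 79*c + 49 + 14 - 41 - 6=30*c^3 - 56*c^2 - 70*c + 16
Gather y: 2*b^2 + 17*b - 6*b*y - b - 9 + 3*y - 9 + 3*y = 2*b^2 + 16*b + y*(6 - 6*b) - 18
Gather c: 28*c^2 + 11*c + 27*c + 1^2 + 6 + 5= 28*c^2 + 38*c + 12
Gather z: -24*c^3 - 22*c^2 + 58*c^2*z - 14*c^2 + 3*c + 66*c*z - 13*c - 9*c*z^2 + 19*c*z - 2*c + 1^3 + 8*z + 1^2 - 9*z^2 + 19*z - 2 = -24*c^3 - 36*c^2 - 12*c + z^2*(-9*c - 9) + z*(58*c^2 + 85*c + 27)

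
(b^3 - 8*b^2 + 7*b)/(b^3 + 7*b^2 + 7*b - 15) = b*(b - 7)/(b^2 + 8*b + 15)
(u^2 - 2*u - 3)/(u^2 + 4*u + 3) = (u - 3)/(u + 3)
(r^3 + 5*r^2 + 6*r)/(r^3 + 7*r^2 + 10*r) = (r + 3)/(r + 5)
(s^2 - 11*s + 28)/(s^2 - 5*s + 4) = (s - 7)/(s - 1)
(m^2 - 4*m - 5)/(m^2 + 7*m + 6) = (m - 5)/(m + 6)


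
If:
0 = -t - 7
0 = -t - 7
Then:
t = -7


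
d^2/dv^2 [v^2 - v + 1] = 2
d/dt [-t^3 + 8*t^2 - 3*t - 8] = -3*t^2 + 16*t - 3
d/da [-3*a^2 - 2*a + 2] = -6*a - 2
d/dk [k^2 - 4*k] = 2*k - 4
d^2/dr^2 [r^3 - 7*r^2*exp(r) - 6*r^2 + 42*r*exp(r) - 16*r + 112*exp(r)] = -7*r^2*exp(r) + 14*r*exp(r) + 6*r + 182*exp(r) - 12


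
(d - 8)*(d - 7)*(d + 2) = d^3 - 13*d^2 + 26*d + 112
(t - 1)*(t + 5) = t^2 + 4*t - 5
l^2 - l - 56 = (l - 8)*(l + 7)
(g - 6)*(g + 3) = g^2 - 3*g - 18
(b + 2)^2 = b^2 + 4*b + 4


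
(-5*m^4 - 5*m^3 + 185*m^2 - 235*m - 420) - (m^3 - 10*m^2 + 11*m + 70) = -5*m^4 - 6*m^3 + 195*m^2 - 246*m - 490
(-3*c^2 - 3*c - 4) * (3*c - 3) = -9*c^3 - 3*c + 12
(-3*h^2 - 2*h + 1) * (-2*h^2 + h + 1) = 6*h^4 + h^3 - 7*h^2 - h + 1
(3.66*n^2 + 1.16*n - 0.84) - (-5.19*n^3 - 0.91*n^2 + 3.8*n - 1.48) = 5.19*n^3 + 4.57*n^2 - 2.64*n + 0.64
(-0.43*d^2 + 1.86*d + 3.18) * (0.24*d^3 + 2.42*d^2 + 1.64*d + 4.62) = -0.1032*d^5 - 0.5942*d^4 + 4.5592*d^3 + 8.7594*d^2 + 13.8084*d + 14.6916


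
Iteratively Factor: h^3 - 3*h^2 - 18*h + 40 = (h - 2)*(h^2 - h - 20) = (h - 2)*(h + 4)*(h - 5)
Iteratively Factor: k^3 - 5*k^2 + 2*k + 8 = (k + 1)*(k^2 - 6*k + 8) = (k - 2)*(k + 1)*(k - 4)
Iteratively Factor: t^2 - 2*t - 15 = (t - 5)*(t + 3)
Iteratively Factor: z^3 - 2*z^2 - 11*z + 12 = (z + 3)*(z^2 - 5*z + 4) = (z - 1)*(z + 3)*(z - 4)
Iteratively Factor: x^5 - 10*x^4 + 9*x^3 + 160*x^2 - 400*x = (x - 5)*(x^4 - 5*x^3 - 16*x^2 + 80*x) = (x - 5)*(x - 4)*(x^3 - x^2 - 20*x) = (x - 5)^2*(x - 4)*(x^2 + 4*x) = x*(x - 5)^2*(x - 4)*(x + 4)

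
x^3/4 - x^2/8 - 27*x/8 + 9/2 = (x/4 + 1)*(x - 3)*(x - 3/2)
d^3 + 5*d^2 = d^2*(d + 5)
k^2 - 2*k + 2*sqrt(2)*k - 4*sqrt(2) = (k - 2)*(k + 2*sqrt(2))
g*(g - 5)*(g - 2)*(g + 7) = g^4 - 39*g^2 + 70*g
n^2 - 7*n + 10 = (n - 5)*(n - 2)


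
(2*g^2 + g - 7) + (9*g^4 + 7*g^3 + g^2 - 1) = 9*g^4 + 7*g^3 + 3*g^2 + g - 8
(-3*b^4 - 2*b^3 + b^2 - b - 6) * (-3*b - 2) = 9*b^5 + 12*b^4 + b^3 + b^2 + 20*b + 12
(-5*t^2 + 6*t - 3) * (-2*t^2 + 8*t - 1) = 10*t^4 - 52*t^3 + 59*t^2 - 30*t + 3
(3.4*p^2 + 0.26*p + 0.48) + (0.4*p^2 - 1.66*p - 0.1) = 3.8*p^2 - 1.4*p + 0.38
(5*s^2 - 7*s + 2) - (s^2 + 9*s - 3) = 4*s^2 - 16*s + 5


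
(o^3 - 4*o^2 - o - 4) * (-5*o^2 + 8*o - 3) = -5*o^5 + 28*o^4 - 30*o^3 + 24*o^2 - 29*o + 12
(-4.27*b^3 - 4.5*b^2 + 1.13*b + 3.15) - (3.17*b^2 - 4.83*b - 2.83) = -4.27*b^3 - 7.67*b^2 + 5.96*b + 5.98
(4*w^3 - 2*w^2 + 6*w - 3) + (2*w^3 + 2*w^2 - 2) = 6*w^3 + 6*w - 5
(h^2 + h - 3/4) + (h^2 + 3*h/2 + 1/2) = 2*h^2 + 5*h/2 - 1/4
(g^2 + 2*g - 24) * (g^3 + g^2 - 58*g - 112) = g^5 + 3*g^4 - 80*g^3 - 252*g^2 + 1168*g + 2688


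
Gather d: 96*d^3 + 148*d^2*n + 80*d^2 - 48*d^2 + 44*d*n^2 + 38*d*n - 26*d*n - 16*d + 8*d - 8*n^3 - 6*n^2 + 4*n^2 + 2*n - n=96*d^3 + d^2*(148*n + 32) + d*(44*n^2 + 12*n - 8) - 8*n^3 - 2*n^2 + n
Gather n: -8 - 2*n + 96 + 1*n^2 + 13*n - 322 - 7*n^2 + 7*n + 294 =-6*n^2 + 18*n + 60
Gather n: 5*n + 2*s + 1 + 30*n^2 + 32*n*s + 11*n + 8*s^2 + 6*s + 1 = 30*n^2 + n*(32*s + 16) + 8*s^2 + 8*s + 2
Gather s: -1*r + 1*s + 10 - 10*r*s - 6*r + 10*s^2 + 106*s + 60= -7*r + 10*s^2 + s*(107 - 10*r) + 70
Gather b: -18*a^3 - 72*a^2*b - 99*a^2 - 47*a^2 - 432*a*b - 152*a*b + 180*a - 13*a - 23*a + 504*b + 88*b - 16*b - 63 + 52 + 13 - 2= -18*a^3 - 146*a^2 + 144*a + b*(-72*a^2 - 584*a + 576)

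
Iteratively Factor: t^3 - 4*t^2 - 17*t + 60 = (t + 4)*(t^2 - 8*t + 15) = (t - 3)*(t + 4)*(t - 5)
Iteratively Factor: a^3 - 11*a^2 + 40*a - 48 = (a - 4)*(a^2 - 7*a + 12) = (a - 4)^2*(a - 3)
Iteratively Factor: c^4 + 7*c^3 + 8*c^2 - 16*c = (c + 4)*(c^3 + 3*c^2 - 4*c) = (c - 1)*(c + 4)*(c^2 + 4*c) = c*(c - 1)*(c + 4)*(c + 4)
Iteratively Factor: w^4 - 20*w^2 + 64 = (w - 2)*(w^3 + 2*w^2 - 16*w - 32) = (w - 2)*(w + 4)*(w^2 - 2*w - 8) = (w - 2)*(w + 2)*(w + 4)*(w - 4)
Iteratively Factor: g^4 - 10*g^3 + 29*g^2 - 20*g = (g)*(g^3 - 10*g^2 + 29*g - 20) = g*(g - 4)*(g^2 - 6*g + 5) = g*(g - 4)*(g - 1)*(g - 5)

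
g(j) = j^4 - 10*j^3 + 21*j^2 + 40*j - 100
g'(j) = 4*j^3 - 30*j^2 + 42*j + 40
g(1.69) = -12.53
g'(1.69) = 44.60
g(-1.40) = -83.56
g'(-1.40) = -88.58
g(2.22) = 7.18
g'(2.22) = 29.15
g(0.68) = -66.02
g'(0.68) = 55.95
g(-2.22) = 48.40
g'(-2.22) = -244.86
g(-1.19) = -99.00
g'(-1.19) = -59.20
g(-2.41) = 99.28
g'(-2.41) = -291.45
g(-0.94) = -109.96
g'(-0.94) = -29.31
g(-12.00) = 40460.00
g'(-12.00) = -11696.00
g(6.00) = 32.00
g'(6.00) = 76.00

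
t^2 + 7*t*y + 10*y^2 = (t + 2*y)*(t + 5*y)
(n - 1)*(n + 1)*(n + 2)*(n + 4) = n^4 + 6*n^3 + 7*n^2 - 6*n - 8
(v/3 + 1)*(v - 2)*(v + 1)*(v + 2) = v^4/3 + 4*v^3/3 - v^2/3 - 16*v/3 - 4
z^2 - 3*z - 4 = (z - 4)*(z + 1)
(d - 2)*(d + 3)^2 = d^3 + 4*d^2 - 3*d - 18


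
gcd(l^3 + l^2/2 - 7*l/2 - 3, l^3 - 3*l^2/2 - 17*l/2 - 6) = l^2 + 5*l/2 + 3/2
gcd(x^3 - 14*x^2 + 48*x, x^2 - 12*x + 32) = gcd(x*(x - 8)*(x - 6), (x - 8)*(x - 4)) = x - 8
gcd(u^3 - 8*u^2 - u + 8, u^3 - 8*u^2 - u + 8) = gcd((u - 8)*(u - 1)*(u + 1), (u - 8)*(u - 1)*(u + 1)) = u^3 - 8*u^2 - u + 8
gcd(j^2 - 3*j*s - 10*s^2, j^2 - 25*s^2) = -j + 5*s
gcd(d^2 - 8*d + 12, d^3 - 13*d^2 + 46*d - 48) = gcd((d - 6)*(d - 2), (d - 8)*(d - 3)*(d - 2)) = d - 2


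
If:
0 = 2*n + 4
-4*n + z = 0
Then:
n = -2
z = -8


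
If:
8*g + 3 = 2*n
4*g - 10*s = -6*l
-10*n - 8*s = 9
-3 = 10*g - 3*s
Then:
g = -12/25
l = -17/25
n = -21/50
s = -3/5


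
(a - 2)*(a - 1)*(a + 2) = a^3 - a^2 - 4*a + 4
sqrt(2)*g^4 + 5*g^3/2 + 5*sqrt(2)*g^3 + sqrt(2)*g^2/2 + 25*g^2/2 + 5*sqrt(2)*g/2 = g*(g + 5)*(g + sqrt(2))*(sqrt(2)*g + 1/2)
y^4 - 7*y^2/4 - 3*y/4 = y*(y - 3/2)*(y + 1/2)*(y + 1)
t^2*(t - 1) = t^3 - t^2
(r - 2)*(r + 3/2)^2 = r^3 + r^2 - 15*r/4 - 9/2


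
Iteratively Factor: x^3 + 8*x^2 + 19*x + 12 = (x + 3)*(x^2 + 5*x + 4) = (x + 1)*(x + 3)*(x + 4)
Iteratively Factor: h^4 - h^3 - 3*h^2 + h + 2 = (h + 1)*(h^3 - 2*h^2 - h + 2) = (h - 2)*(h + 1)*(h^2 - 1) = (h - 2)*(h + 1)^2*(h - 1)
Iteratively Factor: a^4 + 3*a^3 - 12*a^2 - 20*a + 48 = (a - 2)*(a^3 + 5*a^2 - 2*a - 24) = (a - 2)^2*(a^2 + 7*a + 12) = (a - 2)^2*(a + 4)*(a + 3)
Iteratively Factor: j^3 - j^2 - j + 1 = (j + 1)*(j^2 - 2*j + 1) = (j - 1)*(j + 1)*(j - 1)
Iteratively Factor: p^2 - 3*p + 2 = (p - 2)*(p - 1)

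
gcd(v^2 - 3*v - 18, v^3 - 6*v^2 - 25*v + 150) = v - 6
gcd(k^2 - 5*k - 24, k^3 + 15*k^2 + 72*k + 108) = k + 3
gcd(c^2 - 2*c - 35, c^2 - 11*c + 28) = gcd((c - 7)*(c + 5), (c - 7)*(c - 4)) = c - 7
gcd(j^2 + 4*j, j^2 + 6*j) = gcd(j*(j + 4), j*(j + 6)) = j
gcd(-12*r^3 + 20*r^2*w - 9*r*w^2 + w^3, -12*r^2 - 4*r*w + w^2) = 6*r - w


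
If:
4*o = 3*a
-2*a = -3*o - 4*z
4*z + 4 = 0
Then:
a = 16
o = 12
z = -1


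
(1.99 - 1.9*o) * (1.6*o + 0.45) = -3.04*o^2 + 2.329*o + 0.8955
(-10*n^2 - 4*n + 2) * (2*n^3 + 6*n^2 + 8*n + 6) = -20*n^5 - 68*n^4 - 100*n^3 - 80*n^2 - 8*n + 12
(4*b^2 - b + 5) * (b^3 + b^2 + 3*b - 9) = 4*b^5 + 3*b^4 + 16*b^3 - 34*b^2 + 24*b - 45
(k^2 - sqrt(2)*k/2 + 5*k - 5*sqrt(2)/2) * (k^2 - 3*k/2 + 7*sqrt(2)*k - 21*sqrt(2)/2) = k^4 + 7*k^3/2 + 13*sqrt(2)*k^3/2 - 29*k^2/2 + 91*sqrt(2)*k^2/4 - 195*sqrt(2)*k/4 - 49*k/2 + 105/2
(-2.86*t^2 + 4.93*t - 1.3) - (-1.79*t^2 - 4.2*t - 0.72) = -1.07*t^2 + 9.13*t - 0.58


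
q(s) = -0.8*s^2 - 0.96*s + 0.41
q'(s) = -1.6*s - 0.96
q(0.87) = -1.03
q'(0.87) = -2.35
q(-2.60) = -2.50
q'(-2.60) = 3.20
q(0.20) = 0.19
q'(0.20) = -1.28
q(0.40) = -0.10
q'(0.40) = -1.60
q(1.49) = -2.80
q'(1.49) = -3.34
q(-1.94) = -0.74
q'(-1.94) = 2.14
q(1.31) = -2.22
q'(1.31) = -3.06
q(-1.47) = 0.09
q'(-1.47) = 1.39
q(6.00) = -34.15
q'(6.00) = -10.56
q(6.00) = -34.15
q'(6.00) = -10.56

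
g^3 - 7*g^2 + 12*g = g*(g - 4)*(g - 3)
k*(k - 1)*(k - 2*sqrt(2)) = k^3 - 2*sqrt(2)*k^2 - k^2 + 2*sqrt(2)*k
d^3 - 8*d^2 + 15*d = d*(d - 5)*(d - 3)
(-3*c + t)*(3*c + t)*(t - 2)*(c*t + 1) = -9*c^3*t^2 + 18*c^3*t - 9*c^2*t + 18*c^2 + c*t^4 - 2*c*t^3 + t^3 - 2*t^2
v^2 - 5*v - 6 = (v - 6)*(v + 1)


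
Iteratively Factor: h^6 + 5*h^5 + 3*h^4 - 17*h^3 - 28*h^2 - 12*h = (h + 2)*(h^5 + 3*h^4 - 3*h^3 - 11*h^2 - 6*h) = (h + 2)*(h + 3)*(h^4 - 3*h^2 - 2*h) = (h + 1)*(h + 2)*(h + 3)*(h^3 - h^2 - 2*h) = h*(h + 1)*(h + 2)*(h + 3)*(h^2 - h - 2) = h*(h - 2)*(h + 1)*(h + 2)*(h + 3)*(h + 1)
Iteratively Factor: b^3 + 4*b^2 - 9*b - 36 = (b + 4)*(b^2 - 9) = (b - 3)*(b + 4)*(b + 3)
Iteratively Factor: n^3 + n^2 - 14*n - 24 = (n + 2)*(n^2 - n - 12) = (n + 2)*(n + 3)*(n - 4)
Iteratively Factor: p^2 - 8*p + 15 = (p - 3)*(p - 5)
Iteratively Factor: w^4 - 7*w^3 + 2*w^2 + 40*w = (w + 2)*(w^3 - 9*w^2 + 20*w) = (w - 5)*(w + 2)*(w^2 - 4*w) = w*(w - 5)*(w + 2)*(w - 4)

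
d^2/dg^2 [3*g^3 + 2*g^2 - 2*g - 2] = 18*g + 4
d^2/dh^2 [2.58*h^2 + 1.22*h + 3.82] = 5.16000000000000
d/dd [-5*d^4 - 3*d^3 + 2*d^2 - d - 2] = -20*d^3 - 9*d^2 + 4*d - 1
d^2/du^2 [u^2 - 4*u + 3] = 2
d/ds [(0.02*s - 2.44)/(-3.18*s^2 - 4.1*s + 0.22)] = (0.0636*s^2 - 15.5184*s - 9.9996)/(10.1124*s^4 + 26.076*s^3 + 15.4108*s^2 - 1.804*s + 0.0484)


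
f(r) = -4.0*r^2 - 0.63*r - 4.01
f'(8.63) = -69.67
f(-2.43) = -26.10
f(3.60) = -58.12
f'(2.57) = -21.19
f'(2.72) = -22.39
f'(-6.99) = 55.29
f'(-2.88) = 22.41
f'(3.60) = -29.43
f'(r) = -8.0*r - 0.63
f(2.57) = -32.05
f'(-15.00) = 119.37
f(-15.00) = -894.56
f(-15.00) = -894.56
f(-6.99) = -195.05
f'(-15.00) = 119.37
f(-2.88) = -35.37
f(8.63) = -307.35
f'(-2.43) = 18.81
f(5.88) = -146.01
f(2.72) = -35.32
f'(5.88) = -47.67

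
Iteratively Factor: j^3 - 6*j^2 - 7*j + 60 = (j - 5)*(j^2 - j - 12) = (j - 5)*(j - 4)*(j + 3)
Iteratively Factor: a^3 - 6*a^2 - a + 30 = (a - 3)*(a^2 - 3*a - 10) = (a - 5)*(a - 3)*(a + 2)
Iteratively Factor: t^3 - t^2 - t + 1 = (t + 1)*(t^2 - 2*t + 1) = (t - 1)*(t + 1)*(t - 1)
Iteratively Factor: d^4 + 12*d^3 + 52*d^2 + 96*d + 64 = (d + 2)*(d^3 + 10*d^2 + 32*d + 32) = (d + 2)^2*(d^2 + 8*d + 16) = (d + 2)^2*(d + 4)*(d + 4)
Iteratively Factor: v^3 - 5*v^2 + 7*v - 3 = (v - 1)*(v^2 - 4*v + 3) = (v - 3)*(v - 1)*(v - 1)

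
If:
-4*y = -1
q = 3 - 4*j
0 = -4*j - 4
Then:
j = -1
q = 7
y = 1/4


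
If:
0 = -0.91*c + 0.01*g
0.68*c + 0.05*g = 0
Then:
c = 0.00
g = 0.00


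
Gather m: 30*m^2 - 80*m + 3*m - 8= 30*m^2 - 77*m - 8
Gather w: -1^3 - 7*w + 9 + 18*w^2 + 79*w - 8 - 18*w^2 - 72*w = 0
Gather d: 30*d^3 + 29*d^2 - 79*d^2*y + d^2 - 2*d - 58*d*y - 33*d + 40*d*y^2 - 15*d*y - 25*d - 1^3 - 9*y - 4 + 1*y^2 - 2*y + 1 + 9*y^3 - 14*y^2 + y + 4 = 30*d^3 + d^2*(30 - 79*y) + d*(40*y^2 - 73*y - 60) + 9*y^3 - 13*y^2 - 10*y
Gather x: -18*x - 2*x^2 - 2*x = -2*x^2 - 20*x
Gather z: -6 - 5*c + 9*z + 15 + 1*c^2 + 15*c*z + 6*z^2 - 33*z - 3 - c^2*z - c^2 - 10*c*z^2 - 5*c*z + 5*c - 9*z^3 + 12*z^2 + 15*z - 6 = -9*z^3 + z^2*(18 - 10*c) + z*(-c^2 + 10*c - 9)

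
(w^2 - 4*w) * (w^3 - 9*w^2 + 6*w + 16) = w^5 - 13*w^4 + 42*w^3 - 8*w^2 - 64*w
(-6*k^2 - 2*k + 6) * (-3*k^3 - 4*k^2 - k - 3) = 18*k^5 + 30*k^4 - 4*k^3 - 4*k^2 - 18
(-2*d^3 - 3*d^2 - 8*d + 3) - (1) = -2*d^3 - 3*d^2 - 8*d + 2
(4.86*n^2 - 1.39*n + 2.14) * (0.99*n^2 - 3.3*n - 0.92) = 4.8114*n^4 - 17.4141*n^3 + 2.2344*n^2 - 5.7832*n - 1.9688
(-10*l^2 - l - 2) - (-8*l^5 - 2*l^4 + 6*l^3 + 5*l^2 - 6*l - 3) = 8*l^5 + 2*l^4 - 6*l^3 - 15*l^2 + 5*l + 1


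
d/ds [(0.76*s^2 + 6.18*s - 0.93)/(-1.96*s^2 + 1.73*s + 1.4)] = (13.4276*s^2 - 1.5176*s + 10.2609)/(3.8416*s^4 - 6.7816*s^3 - 2.4951*s^2 + 4.844*s + 1.96)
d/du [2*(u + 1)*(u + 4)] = 4*u + 10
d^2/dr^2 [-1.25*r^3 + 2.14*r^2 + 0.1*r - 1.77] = 4.28 - 7.5*r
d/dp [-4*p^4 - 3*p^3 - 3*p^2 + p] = -16*p^3 - 9*p^2 - 6*p + 1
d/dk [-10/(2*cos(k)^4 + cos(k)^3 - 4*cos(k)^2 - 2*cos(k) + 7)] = 160*(8*sin(k)^2*cos(k) + 3*sin(k)^2 - 1)*sin(k)/(8*sin(k)^4 - 5*cos(k) + cos(3*k) + 20)^2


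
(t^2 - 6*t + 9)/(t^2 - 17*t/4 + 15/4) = 4*(t - 3)/(4*t - 5)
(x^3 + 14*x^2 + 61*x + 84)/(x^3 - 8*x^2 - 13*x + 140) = (x^2 + 10*x + 21)/(x^2 - 12*x + 35)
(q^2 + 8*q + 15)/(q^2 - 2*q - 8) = (q^2 + 8*q + 15)/(q^2 - 2*q - 8)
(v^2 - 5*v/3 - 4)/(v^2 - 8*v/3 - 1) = (3*v + 4)/(3*v + 1)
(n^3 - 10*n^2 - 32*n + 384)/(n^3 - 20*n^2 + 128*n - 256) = (n + 6)/(n - 4)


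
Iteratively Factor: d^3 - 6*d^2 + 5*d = (d)*(d^2 - 6*d + 5) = d*(d - 5)*(d - 1)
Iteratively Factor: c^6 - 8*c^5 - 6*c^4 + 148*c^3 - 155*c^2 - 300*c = (c)*(c^5 - 8*c^4 - 6*c^3 + 148*c^2 - 155*c - 300) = c*(c + 4)*(c^4 - 12*c^3 + 42*c^2 - 20*c - 75) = c*(c - 5)*(c + 4)*(c^3 - 7*c^2 + 7*c + 15) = c*(c - 5)*(c + 1)*(c + 4)*(c^2 - 8*c + 15) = c*(c - 5)*(c - 3)*(c + 1)*(c + 4)*(c - 5)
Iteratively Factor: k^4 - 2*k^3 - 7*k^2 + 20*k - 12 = (k - 2)*(k^3 - 7*k + 6) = (k - 2)*(k - 1)*(k^2 + k - 6) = (k - 2)^2*(k - 1)*(k + 3)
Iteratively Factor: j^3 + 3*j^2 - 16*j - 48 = (j + 4)*(j^2 - j - 12) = (j + 3)*(j + 4)*(j - 4)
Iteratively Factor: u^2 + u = (u + 1)*(u)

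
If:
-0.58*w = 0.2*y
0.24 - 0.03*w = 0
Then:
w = 8.00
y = -23.20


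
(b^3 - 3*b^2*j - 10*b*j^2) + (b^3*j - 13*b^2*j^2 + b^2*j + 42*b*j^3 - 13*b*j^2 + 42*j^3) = b^3*j + b^3 - 13*b^2*j^2 - 2*b^2*j + 42*b*j^3 - 23*b*j^2 + 42*j^3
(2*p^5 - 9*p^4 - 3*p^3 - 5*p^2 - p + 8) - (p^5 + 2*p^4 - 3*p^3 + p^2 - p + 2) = p^5 - 11*p^4 - 6*p^2 + 6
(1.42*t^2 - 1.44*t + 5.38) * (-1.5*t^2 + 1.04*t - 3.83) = -2.13*t^4 + 3.6368*t^3 - 15.0062*t^2 + 11.1104*t - 20.6054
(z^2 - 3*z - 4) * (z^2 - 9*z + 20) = z^4 - 12*z^3 + 43*z^2 - 24*z - 80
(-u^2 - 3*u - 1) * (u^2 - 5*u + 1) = -u^4 + 2*u^3 + 13*u^2 + 2*u - 1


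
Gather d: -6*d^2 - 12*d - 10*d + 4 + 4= -6*d^2 - 22*d + 8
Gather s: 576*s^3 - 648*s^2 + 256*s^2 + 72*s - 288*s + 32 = 576*s^3 - 392*s^2 - 216*s + 32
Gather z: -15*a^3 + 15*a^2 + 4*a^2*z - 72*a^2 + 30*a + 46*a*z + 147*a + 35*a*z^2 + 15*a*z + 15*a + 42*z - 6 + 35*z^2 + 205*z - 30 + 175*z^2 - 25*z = -15*a^3 - 57*a^2 + 192*a + z^2*(35*a + 210) + z*(4*a^2 + 61*a + 222) - 36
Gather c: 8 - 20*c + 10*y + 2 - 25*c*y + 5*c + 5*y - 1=c*(-25*y - 15) + 15*y + 9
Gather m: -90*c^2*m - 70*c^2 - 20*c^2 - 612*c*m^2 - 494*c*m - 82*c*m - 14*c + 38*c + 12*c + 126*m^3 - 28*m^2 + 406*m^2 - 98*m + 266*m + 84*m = -90*c^2 + 36*c + 126*m^3 + m^2*(378 - 612*c) + m*(-90*c^2 - 576*c + 252)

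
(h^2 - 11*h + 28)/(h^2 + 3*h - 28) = (h - 7)/(h + 7)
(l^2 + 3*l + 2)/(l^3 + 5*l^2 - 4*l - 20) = (l + 1)/(l^2 + 3*l - 10)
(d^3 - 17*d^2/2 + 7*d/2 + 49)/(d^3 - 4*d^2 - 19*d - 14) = (d - 7/2)/(d + 1)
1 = 1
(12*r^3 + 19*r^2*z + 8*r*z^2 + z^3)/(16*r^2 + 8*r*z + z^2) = (3*r^2 + 4*r*z + z^2)/(4*r + z)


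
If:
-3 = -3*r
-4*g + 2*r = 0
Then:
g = 1/2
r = 1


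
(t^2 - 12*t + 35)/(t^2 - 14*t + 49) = (t - 5)/(t - 7)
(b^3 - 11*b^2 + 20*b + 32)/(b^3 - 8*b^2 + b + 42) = (b^3 - 11*b^2 + 20*b + 32)/(b^3 - 8*b^2 + b + 42)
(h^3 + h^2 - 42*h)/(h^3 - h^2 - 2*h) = (-h^2 - h + 42)/(-h^2 + h + 2)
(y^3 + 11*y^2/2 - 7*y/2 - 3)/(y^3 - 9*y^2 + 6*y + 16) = (2*y^3 + 11*y^2 - 7*y - 6)/(2*(y^3 - 9*y^2 + 6*y + 16))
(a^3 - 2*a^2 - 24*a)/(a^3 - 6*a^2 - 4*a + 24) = a*(a + 4)/(a^2 - 4)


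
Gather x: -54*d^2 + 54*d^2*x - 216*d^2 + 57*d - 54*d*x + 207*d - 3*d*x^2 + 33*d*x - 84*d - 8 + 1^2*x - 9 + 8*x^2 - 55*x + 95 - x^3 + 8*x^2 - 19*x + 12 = -270*d^2 + 180*d - x^3 + x^2*(16 - 3*d) + x*(54*d^2 - 21*d - 73) + 90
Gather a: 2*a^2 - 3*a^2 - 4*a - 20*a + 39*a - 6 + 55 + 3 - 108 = -a^2 + 15*a - 56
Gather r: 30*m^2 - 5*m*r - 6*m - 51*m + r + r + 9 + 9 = 30*m^2 - 57*m + r*(2 - 5*m) + 18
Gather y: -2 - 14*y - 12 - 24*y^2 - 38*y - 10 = -24*y^2 - 52*y - 24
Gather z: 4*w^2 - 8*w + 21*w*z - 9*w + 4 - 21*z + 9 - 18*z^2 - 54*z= 4*w^2 - 17*w - 18*z^2 + z*(21*w - 75) + 13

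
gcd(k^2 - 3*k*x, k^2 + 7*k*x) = k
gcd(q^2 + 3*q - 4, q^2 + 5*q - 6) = q - 1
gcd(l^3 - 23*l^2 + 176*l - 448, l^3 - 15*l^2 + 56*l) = l^2 - 15*l + 56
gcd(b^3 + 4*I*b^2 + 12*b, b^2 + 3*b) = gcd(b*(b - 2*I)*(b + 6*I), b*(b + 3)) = b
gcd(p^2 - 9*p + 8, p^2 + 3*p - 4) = p - 1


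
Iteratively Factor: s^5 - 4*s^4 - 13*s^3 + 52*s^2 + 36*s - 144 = (s + 2)*(s^4 - 6*s^3 - s^2 + 54*s - 72) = (s - 3)*(s + 2)*(s^3 - 3*s^2 - 10*s + 24) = (s - 3)*(s + 2)*(s + 3)*(s^2 - 6*s + 8) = (s - 4)*(s - 3)*(s + 2)*(s + 3)*(s - 2)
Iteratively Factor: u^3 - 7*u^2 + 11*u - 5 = (u - 1)*(u^2 - 6*u + 5) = (u - 1)^2*(u - 5)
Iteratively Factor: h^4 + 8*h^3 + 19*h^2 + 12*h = (h + 4)*(h^3 + 4*h^2 + 3*h) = (h + 3)*(h + 4)*(h^2 + h) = h*(h + 3)*(h + 4)*(h + 1)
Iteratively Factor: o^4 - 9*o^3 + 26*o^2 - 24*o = (o)*(o^3 - 9*o^2 + 26*o - 24) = o*(o - 2)*(o^2 - 7*o + 12) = o*(o - 3)*(o - 2)*(o - 4)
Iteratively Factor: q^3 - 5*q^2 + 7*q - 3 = (q - 1)*(q^2 - 4*q + 3) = (q - 3)*(q - 1)*(q - 1)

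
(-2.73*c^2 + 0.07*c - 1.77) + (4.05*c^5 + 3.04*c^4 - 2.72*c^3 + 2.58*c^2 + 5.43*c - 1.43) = 4.05*c^5 + 3.04*c^4 - 2.72*c^3 - 0.15*c^2 + 5.5*c - 3.2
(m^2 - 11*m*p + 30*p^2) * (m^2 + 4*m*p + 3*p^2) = m^4 - 7*m^3*p - 11*m^2*p^2 + 87*m*p^3 + 90*p^4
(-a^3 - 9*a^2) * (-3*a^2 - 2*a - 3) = 3*a^5 + 29*a^4 + 21*a^3 + 27*a^2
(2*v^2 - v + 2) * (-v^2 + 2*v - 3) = -2*v^4 + 5*v^3 - 10*v^2 + 7*v - 6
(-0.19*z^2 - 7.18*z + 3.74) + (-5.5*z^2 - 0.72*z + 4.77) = -5.69*z^2 - 7.9*z + 8.51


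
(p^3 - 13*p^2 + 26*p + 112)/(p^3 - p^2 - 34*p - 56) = (p - 8)/(p + 4)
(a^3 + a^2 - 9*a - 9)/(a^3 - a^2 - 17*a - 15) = (a - 3)/(a - 5)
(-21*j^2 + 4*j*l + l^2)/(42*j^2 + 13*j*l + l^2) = (-3*j + l)/(6*j + l)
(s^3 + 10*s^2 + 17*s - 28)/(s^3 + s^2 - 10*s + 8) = (s + 7)/(s - 2)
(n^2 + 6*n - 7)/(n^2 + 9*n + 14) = (n - 1)/(n + 2)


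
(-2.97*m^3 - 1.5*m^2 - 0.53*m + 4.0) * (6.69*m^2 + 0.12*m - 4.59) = -19.8693*m^5 - 10.3914*m^4 + 9.9066*m^3 + 33.5814*m^2 + 2.9127*m - 18.36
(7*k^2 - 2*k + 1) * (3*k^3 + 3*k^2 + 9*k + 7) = 21*k^5 + 15*k^4 + 60*k^3 + 34*k^2 - 5*k + 7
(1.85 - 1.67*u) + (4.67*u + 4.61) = 3.0*u + 6.46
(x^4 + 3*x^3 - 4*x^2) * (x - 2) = x^5 + x^4 - 10*x^3 + 8*x^2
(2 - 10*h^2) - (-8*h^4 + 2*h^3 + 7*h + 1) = 8*h^4 - 2*h^3 - 10*h^2 - 7*h + 1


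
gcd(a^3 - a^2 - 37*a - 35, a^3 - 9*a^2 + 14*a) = a - 7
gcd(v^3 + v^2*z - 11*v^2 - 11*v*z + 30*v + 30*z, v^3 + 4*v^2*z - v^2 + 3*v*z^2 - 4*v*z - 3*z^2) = v + z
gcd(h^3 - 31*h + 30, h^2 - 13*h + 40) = h - 5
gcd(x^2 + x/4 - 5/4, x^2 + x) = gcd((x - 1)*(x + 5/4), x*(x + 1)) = 1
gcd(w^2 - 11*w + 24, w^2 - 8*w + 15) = w - 3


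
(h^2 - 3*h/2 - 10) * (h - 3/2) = h^3 - 3*h^2 - 31*h/4 + 15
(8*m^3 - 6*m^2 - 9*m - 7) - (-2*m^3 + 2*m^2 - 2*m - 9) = 10*m^3 - 8*m^2 - 7*m + 2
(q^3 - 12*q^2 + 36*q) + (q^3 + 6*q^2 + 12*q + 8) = 2*q^3 - 6*q^2 + 48*q + 8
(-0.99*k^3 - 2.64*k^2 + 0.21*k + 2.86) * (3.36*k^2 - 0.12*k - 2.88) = -3.3264*k^5 - 8.7516*k^4 + 3.8736*k^3 + 17.1876*k^2 - 0.948*k - 8.2368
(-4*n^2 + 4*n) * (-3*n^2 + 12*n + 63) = 12*n^4 - 60*n^3 - 204*n^2 + 252*n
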